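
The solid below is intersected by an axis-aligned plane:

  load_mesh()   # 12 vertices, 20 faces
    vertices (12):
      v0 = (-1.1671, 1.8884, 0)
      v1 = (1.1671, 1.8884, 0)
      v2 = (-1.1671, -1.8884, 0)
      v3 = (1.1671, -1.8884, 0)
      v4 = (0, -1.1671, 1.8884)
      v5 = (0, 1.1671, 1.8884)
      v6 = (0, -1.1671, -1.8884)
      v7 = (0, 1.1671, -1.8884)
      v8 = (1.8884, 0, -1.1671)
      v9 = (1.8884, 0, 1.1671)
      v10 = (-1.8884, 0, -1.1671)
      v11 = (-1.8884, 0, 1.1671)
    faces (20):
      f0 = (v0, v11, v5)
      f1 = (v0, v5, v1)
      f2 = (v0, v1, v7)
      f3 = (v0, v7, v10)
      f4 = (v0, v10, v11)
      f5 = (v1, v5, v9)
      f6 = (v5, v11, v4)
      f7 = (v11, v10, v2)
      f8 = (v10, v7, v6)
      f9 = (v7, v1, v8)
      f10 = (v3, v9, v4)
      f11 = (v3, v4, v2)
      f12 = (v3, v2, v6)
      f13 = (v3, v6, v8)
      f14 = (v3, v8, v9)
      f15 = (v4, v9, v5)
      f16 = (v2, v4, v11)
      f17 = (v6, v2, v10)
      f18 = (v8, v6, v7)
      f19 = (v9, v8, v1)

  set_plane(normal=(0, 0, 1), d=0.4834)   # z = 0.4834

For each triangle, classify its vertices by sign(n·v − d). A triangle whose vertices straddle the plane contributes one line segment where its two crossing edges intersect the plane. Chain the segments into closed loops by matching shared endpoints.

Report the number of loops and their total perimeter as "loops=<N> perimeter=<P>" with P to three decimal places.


Straddling triangles (10 of 20):
  (v0,v11,v5) [-++] → (-1.46585, 1.10625, 0.4834)–(-0.868341, 1.70376, 0.4834)  len=0.8450
  (v0,v5,v1) [-+-] → (-0.868341, 1.70376, 0.4834)–(0.868341, 1.70376, 0.4834)  len=1.7367
  (v0,v10,v11) [--+] → (-1.8884, 0, 0.4834)–(-1.46585, 1.10625, 0.4834)  len=1.1842
  (v1,v5,v9) [-++] → (0.868341, 1.70376, 0.4834)–(1.46585, 1.10625, 0.4834)  len=0.8450
  (v11,v10,v2) [+--] → (-1.8884, 0, 0.4834)–(-1.46585, -1.10625, 0.4834)  len=1.1842
  (v3,v9,v4) [-++] → (1.46585, -1.10625, 0.4834)–(0.868341, -1.70376, 0.4834)  len=0.8450
  (v3,v4,v2) [-+-] → (0.868341, -1.70376, 0.4834)–(-0.868341, -1.70376, 0.4834)  len=1.7367
  (v3,v8,v9) [--+] → (1.8884, 0, 0.4834)–(1.46585, -1.10625, 0.4834)  len=1.1842
  (v2,v4,v11) [-++] → (-0.868341, -1.70376, 0.4834)–(-1.46585, -1.10625, 0.4834)  len=0.8450
  (v9,v8,v1) [+--] → (1.8884, 0, 0.4834)–(1.46585, 1.10625, 0.4834)  len=1.1842

Chained into 1 loop(s):
  loop 1: 10 segments, perimeter = 11.5902
Total perimeter = 11.590

loops=1 perimeter=11.590


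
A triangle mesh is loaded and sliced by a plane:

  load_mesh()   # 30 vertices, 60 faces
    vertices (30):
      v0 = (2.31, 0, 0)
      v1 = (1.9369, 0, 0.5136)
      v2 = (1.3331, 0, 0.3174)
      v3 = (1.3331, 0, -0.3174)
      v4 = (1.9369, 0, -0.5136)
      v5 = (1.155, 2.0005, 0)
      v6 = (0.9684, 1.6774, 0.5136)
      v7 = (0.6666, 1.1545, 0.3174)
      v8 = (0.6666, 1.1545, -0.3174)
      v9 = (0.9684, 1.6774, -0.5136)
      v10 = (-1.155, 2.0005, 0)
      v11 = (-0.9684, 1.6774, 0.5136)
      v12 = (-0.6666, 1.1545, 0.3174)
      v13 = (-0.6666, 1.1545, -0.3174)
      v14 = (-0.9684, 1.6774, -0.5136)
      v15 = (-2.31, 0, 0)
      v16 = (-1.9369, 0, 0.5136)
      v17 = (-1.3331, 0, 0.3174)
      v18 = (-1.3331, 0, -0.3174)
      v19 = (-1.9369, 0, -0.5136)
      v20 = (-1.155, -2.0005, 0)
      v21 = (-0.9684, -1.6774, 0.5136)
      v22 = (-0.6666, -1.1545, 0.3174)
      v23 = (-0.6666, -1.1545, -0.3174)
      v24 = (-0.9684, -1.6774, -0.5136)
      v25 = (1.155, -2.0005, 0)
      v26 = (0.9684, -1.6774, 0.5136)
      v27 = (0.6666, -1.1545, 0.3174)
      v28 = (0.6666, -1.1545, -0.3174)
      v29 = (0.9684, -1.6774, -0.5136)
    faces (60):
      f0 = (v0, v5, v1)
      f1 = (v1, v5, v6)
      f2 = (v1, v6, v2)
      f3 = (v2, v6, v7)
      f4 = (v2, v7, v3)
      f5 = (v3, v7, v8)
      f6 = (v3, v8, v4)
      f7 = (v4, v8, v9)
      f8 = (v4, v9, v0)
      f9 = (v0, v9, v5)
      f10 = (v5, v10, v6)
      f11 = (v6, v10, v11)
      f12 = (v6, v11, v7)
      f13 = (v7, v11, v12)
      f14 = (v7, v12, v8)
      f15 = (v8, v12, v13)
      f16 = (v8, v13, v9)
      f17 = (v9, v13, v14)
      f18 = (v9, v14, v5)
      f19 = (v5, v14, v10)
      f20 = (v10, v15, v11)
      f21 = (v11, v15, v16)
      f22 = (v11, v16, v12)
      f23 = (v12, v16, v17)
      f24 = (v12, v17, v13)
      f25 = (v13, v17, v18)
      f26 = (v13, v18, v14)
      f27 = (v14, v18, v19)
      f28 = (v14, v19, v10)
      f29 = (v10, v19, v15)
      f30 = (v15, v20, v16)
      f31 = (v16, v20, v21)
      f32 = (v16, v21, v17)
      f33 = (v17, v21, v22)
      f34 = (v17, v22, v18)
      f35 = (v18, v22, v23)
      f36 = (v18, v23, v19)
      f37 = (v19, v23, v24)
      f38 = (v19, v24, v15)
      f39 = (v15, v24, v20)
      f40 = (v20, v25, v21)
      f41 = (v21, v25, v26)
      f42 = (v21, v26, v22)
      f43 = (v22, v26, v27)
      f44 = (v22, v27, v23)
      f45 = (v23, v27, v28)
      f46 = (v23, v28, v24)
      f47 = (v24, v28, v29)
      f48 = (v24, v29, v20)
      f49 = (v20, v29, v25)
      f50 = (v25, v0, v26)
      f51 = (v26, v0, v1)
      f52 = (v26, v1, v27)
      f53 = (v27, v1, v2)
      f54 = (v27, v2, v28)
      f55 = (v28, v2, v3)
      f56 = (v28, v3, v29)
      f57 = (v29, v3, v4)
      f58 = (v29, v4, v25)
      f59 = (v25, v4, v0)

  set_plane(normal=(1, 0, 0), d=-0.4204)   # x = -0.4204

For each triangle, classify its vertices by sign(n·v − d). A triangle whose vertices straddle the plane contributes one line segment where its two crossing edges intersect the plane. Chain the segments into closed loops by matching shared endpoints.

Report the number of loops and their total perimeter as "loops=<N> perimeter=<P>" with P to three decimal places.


loops=2 perimeter=5.931

Straddling triangles (20 of 60):
  (v5,v10,v6) [+-+] → (-0.4204, 2.0005, 0)–(-0.4204, 1.88872, 0.177682)  len=0.2099
  (v6,v10,v11) [+--] → (-0.4204, 1.88872, 0.177682)–(-0.4204, 1.6774, 0.5136)  len=0.3969
  (v6,v11,v7) [+-+] → (-0.4204, 1.6774, 0.5136)–(-0.4204, 1.50214, 0.44784)  len=0.1872
  (v7,v11,v12) [+--] → (-0.4204, 1.50214, 0.44784)–(-0.4204, 1.1545, 0.3174)  len=0.3713
  (v7,v12,v8) [+-+] → (-0.4204, 1.1545, 0.3174)–(-0.4204, 1.1545, 0.200172)  len=0.1172
  (v8,v12,v13) [+--] → (-0.4204, 1.1545, 0.200172)–(-0.4204, 1.1545, -0.3174)  len=0.5176
  (v8,v13,v9) [+-+] → (-0.4204, 1.1545, -0.3174)–(-0.4204, 1.23324, -0.346944)  len=0.0841
  (v9,v13,v14) [+--] → (-0.4204, 1.23324, -0.346944)–(-0.4204, 1.6774, -0.5136)  len=0.4744
  (v9,v14,v5) [+-+] → (-0.4204, 1.6774, -0.5136)–(-0.4204, 1.76078, -0.381052)  len=0.1566
  (v5,v14,v10) [+--] → (-0.4204, 1.76078, -0.381052)–(-0.4204, 2.0005, 0)  len=0.4502
  (v20,v25,v21) [-+-] → (-0.4204, -2.0005, 0)–(-0.4204, -1.76078, 0.381052)  len=0.4502
  (v21,v25,v26) [-++] → (-0.4204, -1.76078, 0.381052)–(-0.4204, -1.6774, 0.5136)  len=0.1566
  (v21,v26,v22) [-+-] → (-0.4204, -1.6774, 0.5136)–(-0.4204, -1.23324, 0.346944)  len=0.4744
  (v22,v26,v27) [-++] → (-0.4204, -1.23324, 0.346944)–(-0.4204, -1.1545, 0.3174)  len=0.0841
  (v22,v27,v23) [-+-] → (-0.4204, -1.1545, 0.3174)–(-0.4204, -1.1545, -0.200172)  len=0.5176
  (v23,v27,v28) [-++] → (-0.4204, -1.1545, -0.200172)–(-0.4204, -1.1545, -0.3174)  len=0.1172
  (v23,v28,v24) [-+-] → (-0.4204, -1.1545, -0.3174)–(-0.4204, -1.50214, -0.44784)  len=0.3713
  (v24,v28,v29) [-++] → (-0.4204, -1.50214, -0.44784)–(-0.4204, -1.6774, -0.5136)  len=0.1872
  (v24,v29,v20) [-+-] → (-0.4204, -1.6774, -0.5136)–(-0.4204, -1.88872, -0.177682)  len=0.3969
  (v20,v29,v25) [-++] → (-0.4204, -1.88872, -0.177682)–(-0.4204, -2.0005, 0)  len=0.2099

Chained into 2 loop(s):
  loop 1: 10 segments, perimeter = 2.9653
  loop 2: 10 segments, perimeter = 2.9653
Total perimeter = 5.931


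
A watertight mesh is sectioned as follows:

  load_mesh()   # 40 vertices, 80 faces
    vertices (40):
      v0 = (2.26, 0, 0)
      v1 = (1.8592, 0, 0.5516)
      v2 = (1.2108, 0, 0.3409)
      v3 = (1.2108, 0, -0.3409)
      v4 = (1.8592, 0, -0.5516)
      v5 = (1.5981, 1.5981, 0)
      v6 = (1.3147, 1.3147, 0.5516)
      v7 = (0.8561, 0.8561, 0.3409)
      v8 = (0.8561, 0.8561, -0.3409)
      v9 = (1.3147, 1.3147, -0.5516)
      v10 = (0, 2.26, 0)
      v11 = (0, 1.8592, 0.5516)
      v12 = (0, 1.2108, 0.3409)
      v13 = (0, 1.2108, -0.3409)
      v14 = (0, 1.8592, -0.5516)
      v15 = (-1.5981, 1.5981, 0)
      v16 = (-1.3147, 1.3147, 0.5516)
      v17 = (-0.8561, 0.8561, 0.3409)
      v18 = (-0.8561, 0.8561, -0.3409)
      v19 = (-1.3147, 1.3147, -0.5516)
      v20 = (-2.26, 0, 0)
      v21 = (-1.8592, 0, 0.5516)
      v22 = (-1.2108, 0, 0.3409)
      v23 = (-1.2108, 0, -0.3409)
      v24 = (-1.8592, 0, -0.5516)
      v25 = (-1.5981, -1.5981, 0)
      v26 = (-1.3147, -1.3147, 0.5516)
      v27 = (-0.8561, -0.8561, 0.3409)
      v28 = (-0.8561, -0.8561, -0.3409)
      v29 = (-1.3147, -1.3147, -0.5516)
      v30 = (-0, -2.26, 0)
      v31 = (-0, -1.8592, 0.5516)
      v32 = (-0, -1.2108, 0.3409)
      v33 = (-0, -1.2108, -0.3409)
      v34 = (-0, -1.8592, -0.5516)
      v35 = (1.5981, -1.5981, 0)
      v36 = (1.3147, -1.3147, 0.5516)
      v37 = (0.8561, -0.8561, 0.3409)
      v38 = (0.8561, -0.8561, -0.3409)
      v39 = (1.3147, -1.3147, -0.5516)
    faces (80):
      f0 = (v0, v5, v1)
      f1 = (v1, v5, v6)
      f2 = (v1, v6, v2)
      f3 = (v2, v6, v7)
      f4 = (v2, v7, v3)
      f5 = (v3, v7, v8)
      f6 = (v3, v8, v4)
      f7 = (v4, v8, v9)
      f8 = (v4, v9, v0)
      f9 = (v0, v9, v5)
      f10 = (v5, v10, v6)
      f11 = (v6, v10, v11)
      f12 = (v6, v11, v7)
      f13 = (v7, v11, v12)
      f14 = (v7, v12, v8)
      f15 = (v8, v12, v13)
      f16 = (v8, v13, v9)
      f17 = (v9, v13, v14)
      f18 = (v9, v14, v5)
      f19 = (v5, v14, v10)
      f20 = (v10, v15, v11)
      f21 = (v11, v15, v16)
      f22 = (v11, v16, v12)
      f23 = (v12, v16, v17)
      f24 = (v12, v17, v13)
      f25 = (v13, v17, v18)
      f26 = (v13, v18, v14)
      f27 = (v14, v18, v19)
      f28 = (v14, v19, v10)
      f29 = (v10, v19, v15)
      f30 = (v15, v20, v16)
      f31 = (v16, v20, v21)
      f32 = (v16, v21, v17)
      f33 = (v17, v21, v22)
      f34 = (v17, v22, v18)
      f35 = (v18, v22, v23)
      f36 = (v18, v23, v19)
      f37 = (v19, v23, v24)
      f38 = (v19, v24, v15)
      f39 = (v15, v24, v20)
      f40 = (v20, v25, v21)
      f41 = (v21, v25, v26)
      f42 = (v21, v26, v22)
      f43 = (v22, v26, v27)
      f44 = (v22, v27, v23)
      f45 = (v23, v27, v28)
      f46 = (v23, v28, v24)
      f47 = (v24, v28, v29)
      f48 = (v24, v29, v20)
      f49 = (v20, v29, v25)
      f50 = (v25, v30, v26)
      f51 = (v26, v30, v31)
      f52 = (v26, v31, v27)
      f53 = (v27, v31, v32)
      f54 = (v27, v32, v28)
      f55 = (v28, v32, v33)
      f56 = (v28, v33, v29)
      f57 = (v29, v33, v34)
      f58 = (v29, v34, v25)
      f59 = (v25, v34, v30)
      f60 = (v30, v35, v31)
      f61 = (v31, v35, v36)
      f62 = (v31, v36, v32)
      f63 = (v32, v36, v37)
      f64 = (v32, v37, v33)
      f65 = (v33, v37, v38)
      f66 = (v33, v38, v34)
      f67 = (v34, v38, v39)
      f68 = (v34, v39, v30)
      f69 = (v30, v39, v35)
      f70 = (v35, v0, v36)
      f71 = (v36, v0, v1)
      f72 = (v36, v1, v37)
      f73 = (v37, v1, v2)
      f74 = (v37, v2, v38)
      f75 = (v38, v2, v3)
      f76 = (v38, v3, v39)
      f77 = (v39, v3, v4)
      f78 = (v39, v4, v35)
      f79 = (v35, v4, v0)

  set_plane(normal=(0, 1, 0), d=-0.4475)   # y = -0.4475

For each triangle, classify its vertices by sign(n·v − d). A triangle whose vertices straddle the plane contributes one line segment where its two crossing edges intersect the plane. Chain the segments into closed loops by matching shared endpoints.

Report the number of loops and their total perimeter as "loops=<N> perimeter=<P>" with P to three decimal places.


loops=2 perimeter=6.818

Straddling triangles (20 of 80):
  (v20,v25,v21) [+-+] → (-2.07465, -0.4475, 0)–(-1.78609, -0.4475, 0.397141)  len=0.4909
  (v21,v25,v26) [+--] → (-1.78609, -0.4475, 0.397141)–(-1.67386, -0.4475, 0.5516)  len=0.1909
  (v21,v26,v22) [+-+] → (-1.67386, -0.4475, 0.5516)–(-1.24617, -0.4475, 0.412618)  len=0.4497
  (v22,v26,v27) [+--] → (-1.24617, -0.4475, 0.412618)–(-1.02539, -0.4475, 0.3409)  len=0.2321
  (v22,v27,v23) [+-+] → (-1.02539, -0.4475, 0.3409)–(-1.02539, -0.4475, 0.01549)  len=0.3254
  (v23,v27,v28) [+--] → (-1.02539, -0.4475, 0.01549)–(-1.02539, -0.4475, -0.3409)  len=0.3564
  (v23,v28,v24) [+-+] → (-1.02539, -0.4475, -0.3409)–(-1.33486, -0.4475, -0.441463)  len=0.3254
  (v24,v28,v29) [+--] → (-1.33486, -0.4475, -0.441463)–(-1.67386, -0.4475, -0.5516)  len=0.3564
  (v24,v29,v20) [+-+] → (-1.67386, -0.4475, -0.5516)–(-1.93824, -0.4475, -0.187755)  len=0.4498
  (v20,v29,v25) [+--] → (-1.93824, -0.4475, -0.187755)–(-2.07465, -0.4475, 0)  len=0.2321
  (v35,v0,v36) [-+-] → (2.07465, -0.4475, 0)–(1.93824, -0.4475, 0.187755)  len=0.2321
  (v36,v0,v1) [-++] → (1.93824, -0.4475, 0.187755)–(1.67386, -0.4475, 0.5516)  len=0.4498
  (v36,v1,v37) [-+-] → (1.67386, -0.4475, 0.5516)–(1.33486, -0.4475, 0.441463)  len=0.3564
  (v37,v1,v2) [-++] → (1.33486, -0.4475, 0.441463)–(1.02539, -0.4475, 0.3409)  len=0.3254
  (v37,v2,v38) [-+-] → (1.02539, -0.4475, 0.3409)–(1.02539, -0.4475, -0.01549)  len=0.3564
  (v38,v2,v3) [-++] → (1.02539, -0.4475, -0.01549)–(1.02539, -0.4475, -0.3409)  len=0.3254
  (v38,v3,v39) [-+-] → (1.02539, -0.4475, -0.3409)–(1.24617, -0.4475, -0.412618)  len=0.2321
  (v39,v3,v4) [-++] → (1.24617, -0.4475, -0.412618)–(1.67386, -0.4475, -0.5516)  len=0.4497
  (v39,v4,v35) [-+-] → (1.67386, -0.4475, -0.5516)–(1.78609, -0.4475, -0.397141)  len=0.1909
  (v35,v4,v0) [-++] → (1.78609, -0.4475, -0.397141)–(2.07465, -0.4475, 0)  len=0.4909

Chained into 2 loop(s):
  loop 1: 10 segments, perimeter = 3.4092
  loop 2: 10 segments, perimeter = 3.4092
Total perimeter = 6.818


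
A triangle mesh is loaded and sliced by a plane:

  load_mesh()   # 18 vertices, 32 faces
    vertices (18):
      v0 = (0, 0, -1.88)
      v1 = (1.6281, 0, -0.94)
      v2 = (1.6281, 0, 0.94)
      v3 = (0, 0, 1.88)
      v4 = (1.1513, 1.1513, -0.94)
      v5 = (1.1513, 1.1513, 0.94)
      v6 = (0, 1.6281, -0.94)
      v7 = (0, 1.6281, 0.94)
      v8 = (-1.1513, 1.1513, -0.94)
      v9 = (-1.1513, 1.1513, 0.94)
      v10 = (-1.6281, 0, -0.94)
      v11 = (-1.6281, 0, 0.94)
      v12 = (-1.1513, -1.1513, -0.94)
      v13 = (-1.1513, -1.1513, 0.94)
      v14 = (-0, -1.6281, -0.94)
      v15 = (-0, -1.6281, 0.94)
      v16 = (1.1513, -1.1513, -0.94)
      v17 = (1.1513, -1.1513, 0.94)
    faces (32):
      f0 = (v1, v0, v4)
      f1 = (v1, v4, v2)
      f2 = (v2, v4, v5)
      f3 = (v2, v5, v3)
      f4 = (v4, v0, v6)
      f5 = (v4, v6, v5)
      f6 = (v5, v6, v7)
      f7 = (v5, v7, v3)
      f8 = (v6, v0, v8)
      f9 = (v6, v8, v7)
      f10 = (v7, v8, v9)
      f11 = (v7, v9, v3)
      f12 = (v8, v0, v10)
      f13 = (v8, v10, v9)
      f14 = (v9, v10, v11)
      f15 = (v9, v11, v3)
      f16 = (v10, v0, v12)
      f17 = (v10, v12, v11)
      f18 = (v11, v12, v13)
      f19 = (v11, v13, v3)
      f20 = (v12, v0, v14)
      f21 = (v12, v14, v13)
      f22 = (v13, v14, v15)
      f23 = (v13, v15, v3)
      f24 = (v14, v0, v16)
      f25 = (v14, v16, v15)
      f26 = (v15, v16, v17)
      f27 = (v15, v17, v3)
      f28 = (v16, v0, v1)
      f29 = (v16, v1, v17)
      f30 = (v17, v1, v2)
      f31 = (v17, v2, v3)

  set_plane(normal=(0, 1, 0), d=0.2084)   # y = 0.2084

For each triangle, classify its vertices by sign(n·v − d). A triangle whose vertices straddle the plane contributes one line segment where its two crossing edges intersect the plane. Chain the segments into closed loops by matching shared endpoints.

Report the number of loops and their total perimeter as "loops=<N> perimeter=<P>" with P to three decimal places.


loops=1 perimeter=10.776

Straddling triangles (12 of 32):
  (v1,v0,v4) [--+] → (0.2084, 0.2084, -1.70985)–(1.54179, 0.2084, -0.94)  len=1.5397
  (v1,v4,v2) [-+-] → (1.54179, 0.2084, -0.94)–(1.54179, 0.2084, 0.599696)  len=1.5397
  (v2,v4,v5) [-++] → (1.54179, 0.2084, 0.599696)–(1.54179, 0.2084, 0.94)  len=0.3403
  (v2,v5,v3) [-+-] → (1.54179, 0.2084, 0.94)–(0.2084, 0.2084, 1.70985)  len=1.5397
  (v4,v0,v6) [+-+] → (0.2084, 0.2084, -1.70985)–(0, 0.2084, -1.75968)  len=0.2143
  (v5,v7,v3) [++-] → (0, 0.2084, 1.75968)–(0.2084, 0.2084, 1.70985)  len=0.2143
  (v6,v0,v8) [+-+] → (0, 0.2084, -1.75968)–(-0.2084, 0.2084, -1.70985)  len=0.2143
  (v7,v9,v3) [++-] → (-0.2084, 0.2084, 1.70985)–(0, 0.2084, 1.75968)  len=0.2143
  (v8,v0,v10) [+--] → (-0.2084, 0.2084, -1.70985)–(-1.54179, 0.2084, -0.94)  len=1.5397
  (v8,v10,v9) [+-+] → (-1.54179, 0.2084, -0.94)–(-1.54179, 0.2084, -0.599696)  len=0.3403
  (v9,v10,v11) [+--] → (-1.54179, 0.2084, -0.599696)–(-1.54179, 0.2084, 0.94)  len=1.5397
  (v9,v11,v3) [+--] → (-1.54179, 0.2084, 0.94)–(-0.2084, 0.2084, 1.70985)  len=1.5397

Chained into 1 loop(s):
  loop 1: 12 segments, perimeter = 10.7758
Total perimeter = 10.776


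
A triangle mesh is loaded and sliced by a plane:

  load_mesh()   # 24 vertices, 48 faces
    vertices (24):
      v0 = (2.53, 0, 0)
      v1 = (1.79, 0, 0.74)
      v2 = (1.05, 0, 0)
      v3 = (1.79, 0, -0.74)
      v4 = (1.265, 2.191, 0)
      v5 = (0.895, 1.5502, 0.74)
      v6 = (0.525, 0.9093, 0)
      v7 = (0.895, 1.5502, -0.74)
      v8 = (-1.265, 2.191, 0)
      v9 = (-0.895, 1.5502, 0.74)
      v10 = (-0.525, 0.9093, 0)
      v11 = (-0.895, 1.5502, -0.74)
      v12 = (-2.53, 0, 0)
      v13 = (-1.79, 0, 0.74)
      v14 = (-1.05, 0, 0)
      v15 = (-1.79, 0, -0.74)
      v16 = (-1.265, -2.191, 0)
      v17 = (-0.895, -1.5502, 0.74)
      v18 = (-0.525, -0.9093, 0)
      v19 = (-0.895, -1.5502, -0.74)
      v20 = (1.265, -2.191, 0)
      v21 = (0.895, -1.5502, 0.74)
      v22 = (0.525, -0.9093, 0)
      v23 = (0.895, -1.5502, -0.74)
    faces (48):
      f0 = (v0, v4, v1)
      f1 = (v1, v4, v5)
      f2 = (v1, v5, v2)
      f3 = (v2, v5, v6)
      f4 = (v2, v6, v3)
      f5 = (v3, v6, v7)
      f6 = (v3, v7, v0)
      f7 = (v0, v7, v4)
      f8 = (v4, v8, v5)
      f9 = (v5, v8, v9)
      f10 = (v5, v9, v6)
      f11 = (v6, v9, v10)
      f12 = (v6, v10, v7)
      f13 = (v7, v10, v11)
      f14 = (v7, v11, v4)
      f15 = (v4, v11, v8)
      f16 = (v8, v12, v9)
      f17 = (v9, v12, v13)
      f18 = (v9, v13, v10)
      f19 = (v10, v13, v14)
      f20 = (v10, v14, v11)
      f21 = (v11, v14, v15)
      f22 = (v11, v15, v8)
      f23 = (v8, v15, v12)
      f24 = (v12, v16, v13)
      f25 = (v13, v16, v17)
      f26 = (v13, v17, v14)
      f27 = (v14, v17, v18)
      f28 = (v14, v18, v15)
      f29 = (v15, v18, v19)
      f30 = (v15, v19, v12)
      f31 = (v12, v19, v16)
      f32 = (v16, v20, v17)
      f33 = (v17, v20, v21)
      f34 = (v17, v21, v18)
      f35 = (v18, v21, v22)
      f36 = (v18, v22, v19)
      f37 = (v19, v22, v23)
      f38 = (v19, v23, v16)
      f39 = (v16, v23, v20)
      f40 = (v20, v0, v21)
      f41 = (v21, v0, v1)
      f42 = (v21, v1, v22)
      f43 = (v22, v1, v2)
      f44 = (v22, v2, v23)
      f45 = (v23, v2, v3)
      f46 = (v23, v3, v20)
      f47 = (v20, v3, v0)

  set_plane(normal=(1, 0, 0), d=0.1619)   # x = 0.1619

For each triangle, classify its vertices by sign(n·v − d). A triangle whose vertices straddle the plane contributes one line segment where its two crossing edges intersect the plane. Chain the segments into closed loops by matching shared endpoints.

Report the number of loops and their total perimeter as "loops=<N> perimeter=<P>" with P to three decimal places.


Straddling triangles (16 of 48):
  (v4,v8,v5) [+-+] → (0.1619, 2.191, 0)–(0.1619, 1.76769, 0.488845)  len=0.6467
  (v5,v8,v9) [+--] → (0.1619, 1.76769, 0.488845)–(0.1619, 1.5502, 0.74)  len=0.3322
  (v5,v9,v6) [+-+] → (0.1619, 1.5502, 0.74)–(0.1619, 1.07318, 0.189221)  len=0.7286
  (v6,v9,v10) [+--] → (0.1619, 1.07318, 0.189221)–(0.1619, 0.9093, 0)  len=0.2503
  (v6,v10,v7) [+-+] → (0.1619, 0.9093, 0)–(0.1619, 1.21932, -0.357962)  len=0.4736
  (v7,v10,v11) [+--] → (0.1619, 1.21932, -0.357962)–(0.1619, 1.5502, -0.74)  len=0.5054
  (v7,v11,v4) [+-+] → (0.1619, 1.5502, -0.74)–(0.1619, 1.86375, -0.377914)  len=0.4790
  (v4,v11,v8) [+--] → (0.1619, 1.86375, -0.377914)–(0.1619, 2.191, 0)  len=0.4999
  (v16,v20,v17) [-+-] → (0.1619, -2.191, 0)–(0.1619, -1.86375, 0.377914)  len=0.4999
  (v17,v20,v21) [-++] → (0.1619, -1.86375, 0.377914)–(0.1619, -1.5502, 0.74)  len=0.4790
  (v17,v21,v18) [-+-] → (0.1619, -1.5502, 0.74)–(0.1619, -1.21932, 0.357962)  len=0.5054
  (v18,v21,v22) [-++] → (0.1619, -1.21932, 0.357962)–(0.1619, -0.9093, 0)  len=0.4736
  (v18,v22,v19) [-+-] → (0.1619, -0.9093, 0)–(0.1619, -1.07318, -0.189221)  len=0.2503
  (v19,v22,v23) [-++] → (0.1619, -1.07318, -0.189221)–(0.1619, -1.5502, -0.74)  len=0.7286
  (v19,v23,v16) [-+-] → (0.1619, -1.5502, -0.74)–(0.1619, -1.76769, -0.488845)  len=0.3322
  (v16,v23,v20) [-++] → (0.1619, -1.76769, -0.488845)–(0.1619, -2.191, 0)  len=0.6467

Chained into 2 loop(s):
  loop 1: 8 segments, perimeter = 3.9157
  loop 2: 8 segments, perimeter = 3.9157
Total perimeter = 7.831

loops=2 perimeter=7.831


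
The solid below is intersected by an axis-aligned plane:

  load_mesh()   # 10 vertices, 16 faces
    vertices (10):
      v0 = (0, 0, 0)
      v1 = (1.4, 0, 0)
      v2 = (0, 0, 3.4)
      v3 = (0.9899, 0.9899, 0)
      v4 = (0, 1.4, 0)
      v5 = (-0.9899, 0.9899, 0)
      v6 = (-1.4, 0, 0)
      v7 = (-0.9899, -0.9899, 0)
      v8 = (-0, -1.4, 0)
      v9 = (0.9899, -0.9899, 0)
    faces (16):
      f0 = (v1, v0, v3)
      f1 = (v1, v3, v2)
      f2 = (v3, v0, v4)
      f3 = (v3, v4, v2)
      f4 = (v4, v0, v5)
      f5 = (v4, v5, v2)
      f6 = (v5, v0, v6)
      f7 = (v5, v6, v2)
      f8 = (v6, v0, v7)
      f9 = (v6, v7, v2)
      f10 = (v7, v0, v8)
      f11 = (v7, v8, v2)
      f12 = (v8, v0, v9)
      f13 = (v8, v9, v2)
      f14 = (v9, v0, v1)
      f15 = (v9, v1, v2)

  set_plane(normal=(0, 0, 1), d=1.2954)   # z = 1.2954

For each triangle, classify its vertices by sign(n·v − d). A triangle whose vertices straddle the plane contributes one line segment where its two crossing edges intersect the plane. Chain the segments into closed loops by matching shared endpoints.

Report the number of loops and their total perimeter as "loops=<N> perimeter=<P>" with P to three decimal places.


Straddling triangles (8 of 16):
  (v1,v3,v2) [--+] → (0.612748, 0.612748, 1.2954)–(0.8666, 0, 1.2954)  len=0.6633
  (v3,v4,v2) [--+] → (0, 0.8666, 1.2954)–(0.612748, 0.612748, 1.2954)  len=0.6633
  (v4,v5,v2) [--+] → (-0.612748, 0.612748, 1.2954)–(0, 0.8666, 1.2954)  len=0.6633
  (v5,v6,v2) [--+] → (-0.8666, 0, 1.2954)–(-0.612748, 0.612748, 1.2954)  len=0.6633
  (v6,v7,v2) [--+] → (-0.612748, -0.612748, 1.2954)–(-0.8666, 0, 1.2954)  len=0.6633
  (v7,v8,v2) [--+] → (0, -0.8666, 1.2954)–(-0.612748, -0.612748, 1.2954)  len=0.6633
  (v8,v9,v2) [--+] → (0.612748, -0.612748, 1.2954)–(0, -0.8666, 1.2954)  len=0.6633
  (v9,v1,v2) [--+] → (0.8666, 0, 1.2954)–(0.612748, -0.612748, 1.2954)  len=0.6633

Chained into 1 loop(s):
  loop 1: 8 segments, perimeter = 5.3060
Total perimeter = 5.306

loops=1 perimeter=5.306


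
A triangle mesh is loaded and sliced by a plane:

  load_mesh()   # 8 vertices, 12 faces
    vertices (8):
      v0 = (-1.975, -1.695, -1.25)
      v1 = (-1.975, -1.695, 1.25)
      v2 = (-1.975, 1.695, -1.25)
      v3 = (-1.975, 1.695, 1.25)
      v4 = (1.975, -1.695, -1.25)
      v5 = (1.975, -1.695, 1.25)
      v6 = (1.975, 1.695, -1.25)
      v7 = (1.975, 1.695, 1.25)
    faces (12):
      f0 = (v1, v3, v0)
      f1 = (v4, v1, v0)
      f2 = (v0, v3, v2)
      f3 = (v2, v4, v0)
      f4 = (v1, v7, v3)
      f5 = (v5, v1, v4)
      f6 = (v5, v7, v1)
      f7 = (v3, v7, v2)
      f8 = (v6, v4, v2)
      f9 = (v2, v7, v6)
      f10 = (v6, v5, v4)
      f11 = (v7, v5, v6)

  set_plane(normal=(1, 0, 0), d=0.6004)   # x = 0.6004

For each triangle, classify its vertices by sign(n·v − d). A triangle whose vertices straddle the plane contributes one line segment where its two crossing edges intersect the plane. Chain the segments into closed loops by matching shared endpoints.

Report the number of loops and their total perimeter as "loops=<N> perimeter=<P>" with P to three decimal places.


loops=1 perimeter=11.780

Straddling triangles (8 of 12):
  (v4,v1,v0) [+--] → (0.6004, -1.695, -0.38)–(0.6004, -1.695, -1.25)  len=0.8700
  (v2,v4,v0) [-+-] → (0.6004, -0.51528, -1.25)–(0.6004, -1.695, -1.25)  len=1.1797
  (v1,v7,v3) [-+-] → (0.6004, 0.51528, 1.25)–(0.6004, 1.695, 1.25)  len=1.1797
  (v5,v1,v4) [+-+] → (0.6004, -1.695, 1.25)–(0.6004, -1.695, -0.38)  len=1.6300
  (v5,v7,v1) [++-] → (0.6004, 0.51528, 1.25)–(0.6004, -1.695, 1.25)  len=2.2103
  (v3,v7,v2) [-+-] → (0.6004, 1.695, 1.25)–(0.6004, 1.695, 0.38)  len=0.8700
  (v6,v4,v2) [++-] → (0.6004, -0.51528, -1.25)–(0.6004, 1.695, -1.25)  len=2.2103
  (v2,v7,v6) [-++] → (0.6004, 1.695, 0.38)–(0.6004, 1.695, -1.25)  len=1.6300

Chained into 1 loop(s):
  loop 1: 8 segments, perimeter = 11.7800
Total perimeter = 11.780


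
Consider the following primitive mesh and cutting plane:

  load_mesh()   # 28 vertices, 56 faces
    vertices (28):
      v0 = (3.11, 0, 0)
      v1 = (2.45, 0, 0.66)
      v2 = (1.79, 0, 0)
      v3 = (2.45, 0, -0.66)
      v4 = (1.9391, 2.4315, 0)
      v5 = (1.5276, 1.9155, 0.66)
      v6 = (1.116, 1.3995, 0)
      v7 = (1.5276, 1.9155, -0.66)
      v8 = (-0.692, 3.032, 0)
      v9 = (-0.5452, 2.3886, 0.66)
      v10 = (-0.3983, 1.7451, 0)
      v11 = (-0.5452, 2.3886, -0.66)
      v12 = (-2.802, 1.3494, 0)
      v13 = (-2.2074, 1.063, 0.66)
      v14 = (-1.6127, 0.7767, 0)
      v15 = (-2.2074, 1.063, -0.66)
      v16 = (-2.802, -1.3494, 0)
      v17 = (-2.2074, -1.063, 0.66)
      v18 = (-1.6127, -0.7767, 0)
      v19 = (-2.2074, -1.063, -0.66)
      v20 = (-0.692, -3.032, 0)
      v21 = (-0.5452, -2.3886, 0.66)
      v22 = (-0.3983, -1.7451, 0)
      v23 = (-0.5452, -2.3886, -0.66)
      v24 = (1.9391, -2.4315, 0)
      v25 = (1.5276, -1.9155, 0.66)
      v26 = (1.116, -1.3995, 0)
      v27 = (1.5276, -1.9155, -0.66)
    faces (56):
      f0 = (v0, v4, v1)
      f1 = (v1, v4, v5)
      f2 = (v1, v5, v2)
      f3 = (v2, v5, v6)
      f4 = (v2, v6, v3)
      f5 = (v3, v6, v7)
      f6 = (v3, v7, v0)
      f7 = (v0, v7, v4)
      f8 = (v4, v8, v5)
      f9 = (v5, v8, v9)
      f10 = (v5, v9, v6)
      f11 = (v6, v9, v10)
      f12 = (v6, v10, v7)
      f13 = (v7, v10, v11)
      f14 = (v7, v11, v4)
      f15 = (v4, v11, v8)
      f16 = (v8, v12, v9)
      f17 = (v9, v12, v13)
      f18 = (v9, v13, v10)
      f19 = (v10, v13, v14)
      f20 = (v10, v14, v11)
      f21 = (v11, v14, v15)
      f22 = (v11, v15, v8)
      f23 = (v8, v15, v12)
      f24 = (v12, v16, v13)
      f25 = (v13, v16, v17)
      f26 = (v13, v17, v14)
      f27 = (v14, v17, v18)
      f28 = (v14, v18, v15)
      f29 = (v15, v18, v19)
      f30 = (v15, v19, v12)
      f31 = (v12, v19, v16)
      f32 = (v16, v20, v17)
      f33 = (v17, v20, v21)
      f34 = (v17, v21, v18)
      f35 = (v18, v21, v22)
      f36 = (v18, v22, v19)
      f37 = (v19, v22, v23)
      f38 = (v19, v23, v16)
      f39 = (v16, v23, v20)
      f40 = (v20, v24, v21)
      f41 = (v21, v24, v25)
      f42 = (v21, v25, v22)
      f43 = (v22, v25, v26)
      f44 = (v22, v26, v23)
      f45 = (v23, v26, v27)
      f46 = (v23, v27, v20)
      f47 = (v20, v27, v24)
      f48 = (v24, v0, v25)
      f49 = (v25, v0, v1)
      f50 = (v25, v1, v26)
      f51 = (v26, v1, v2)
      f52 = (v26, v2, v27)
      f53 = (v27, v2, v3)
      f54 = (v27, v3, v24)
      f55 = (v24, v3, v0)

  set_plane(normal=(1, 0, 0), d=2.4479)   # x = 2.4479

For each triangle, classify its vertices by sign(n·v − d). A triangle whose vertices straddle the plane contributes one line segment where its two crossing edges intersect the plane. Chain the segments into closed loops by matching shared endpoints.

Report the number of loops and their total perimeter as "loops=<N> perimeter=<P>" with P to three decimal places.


loops=1 perimeter=6.104

Straddling triangles (14 of 56):
  (v0,v4,v1) [+-+] → (2.4479, 1.37492, 0)–(2.4479, 0.00999442, 0.657287)  len=1.5149
  (v1,v4,v5) [+--] → (2.4479, 0.00999442, 0.657287)–(2.4479, 0.00436096, 0.66)  len=0.0063
  (v1,v5,v2) [+--] → (2.4479, 0.00436096, 0.66)–(2.4479, 0, 0.6579)  len=0.0048
  (v2,v6,v3) [--+] → (2.4479, 0.00220311, -0.658961)–(2.4479, 0, -0.6579)  len=0.0024
  (v3,v6,v7) [+--] → (2.4479, 0.00220311, -0.658961)–(2.4479, 0.00436096, -0.66)  len=0.0024
  (v3,v7,v0) [+-+] → (2.4479, 0.00436096, -0.66)–(2.4479, 0.801474, -0.276154)  len=0.8847
  (v0,v7,v4) [+--] → (2.4479, 0.801474, -0.276154)–(2.4479, 1.37492, 0)  len=0.6365
  (v24,v0,v25) [-+-] → (2.4479, -1.37492, 0)–(2.4479, -0.801474, 0.276154)  len=0.6365
  (v25,v0,v1) [-++] → (2.4479, -0.801474, 0.276154)–(2.4479, -0.00436096, 0.66)  len=0.8847
  (v25,v1,v26) [-+-] → (2.4479, -0.00436096, 0.66)–(2.4479, -0.00220311, 0.658961)  len=0.0024
  (v26,v1,v2) [-+-] → (2.4479, -0.00220311, 0.658961)–(2.4479, 0, 0.6579)  len=0.0024
  (v27,v2,v3) [--+] → (2.4479, 0, -0.6579)–(2.4479, -0.00436096, -0.66)  len=0.0048
  (v27,v3,v24) [-+-] → (2.4479, -0.00436096, -0.66)–(2.4479, -0.00999442, -0.657287)  len=0.0063
  (v24,v3,v0) [-++] → (2.4479, -0.00999442, -0.657287)–(2.4479, -1.37492, 0)  len=1.5149

Chained into 1 loop(s):
  loop 1: 14 segments, perimeter = 6.1041
Total perimeter = 6.104


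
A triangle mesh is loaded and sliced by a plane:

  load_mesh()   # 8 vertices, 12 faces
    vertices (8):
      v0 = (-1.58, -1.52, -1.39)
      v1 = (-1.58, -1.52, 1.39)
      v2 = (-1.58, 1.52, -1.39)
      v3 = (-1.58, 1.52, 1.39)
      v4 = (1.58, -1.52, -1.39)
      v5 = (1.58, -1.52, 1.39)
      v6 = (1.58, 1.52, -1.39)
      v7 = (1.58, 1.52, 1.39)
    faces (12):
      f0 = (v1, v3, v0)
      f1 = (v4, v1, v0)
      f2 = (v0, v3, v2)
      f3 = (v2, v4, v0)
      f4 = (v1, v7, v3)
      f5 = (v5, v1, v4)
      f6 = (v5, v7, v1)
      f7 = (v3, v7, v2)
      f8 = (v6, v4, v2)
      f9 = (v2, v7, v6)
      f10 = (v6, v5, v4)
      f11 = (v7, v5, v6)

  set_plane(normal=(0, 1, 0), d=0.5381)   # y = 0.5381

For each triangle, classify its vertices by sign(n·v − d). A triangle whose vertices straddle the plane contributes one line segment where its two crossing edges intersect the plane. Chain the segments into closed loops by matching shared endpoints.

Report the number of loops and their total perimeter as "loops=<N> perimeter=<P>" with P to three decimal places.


Straddling triangles (8 of 12):
  (v1,v3,v0) [-+-] → (-1.58, 0.5381, 1.39)–(-1.58, 0.5381, 0.492078)  len=0.8979
  (v0,v3,v2) [-++] → (-1.58, 0.5381, 0.492078)–(-1.58, 0.5381, -1.39)  len=1.8821
  (v2,v4,v0) [+--] → (-0.559341, 0.5381, -1.39)–(-1.58, 0.5381, -1.39)  len=1.0207
  (v1,v7,v3) [-++] → (0.559341, 0.5381, 1.39)–(-1.58, 0.5381, 1.39)  len=2.1393
  (v5,v7,v1) [-+-] → (1.58, 0.5381, 1.39)–(0.559341, 0.5381, 1.39)  len=1.0207
  (v6,v4,v2) [+-+] → (1.58, 0.5381, -1.39)–(-0.559341, 0.5381, -1.39)  len=2.1393
  (v6,v5,v4) [+--] → (1.58, 0.5381, -0.492078)–(1.58, 0.5381, -1.39)  len=0.8979
  (v7,v5,v6) [+-+] → (1.58, 0.5381, 1.39)–(1.58, 0.5381, -0.492078)  len=1.8821

Chained into 1 loop(s):
  loop 1: 8 segments, perimeter = 11.8800
Total perimeter = 11.880

loops=1 perimeter=11.880


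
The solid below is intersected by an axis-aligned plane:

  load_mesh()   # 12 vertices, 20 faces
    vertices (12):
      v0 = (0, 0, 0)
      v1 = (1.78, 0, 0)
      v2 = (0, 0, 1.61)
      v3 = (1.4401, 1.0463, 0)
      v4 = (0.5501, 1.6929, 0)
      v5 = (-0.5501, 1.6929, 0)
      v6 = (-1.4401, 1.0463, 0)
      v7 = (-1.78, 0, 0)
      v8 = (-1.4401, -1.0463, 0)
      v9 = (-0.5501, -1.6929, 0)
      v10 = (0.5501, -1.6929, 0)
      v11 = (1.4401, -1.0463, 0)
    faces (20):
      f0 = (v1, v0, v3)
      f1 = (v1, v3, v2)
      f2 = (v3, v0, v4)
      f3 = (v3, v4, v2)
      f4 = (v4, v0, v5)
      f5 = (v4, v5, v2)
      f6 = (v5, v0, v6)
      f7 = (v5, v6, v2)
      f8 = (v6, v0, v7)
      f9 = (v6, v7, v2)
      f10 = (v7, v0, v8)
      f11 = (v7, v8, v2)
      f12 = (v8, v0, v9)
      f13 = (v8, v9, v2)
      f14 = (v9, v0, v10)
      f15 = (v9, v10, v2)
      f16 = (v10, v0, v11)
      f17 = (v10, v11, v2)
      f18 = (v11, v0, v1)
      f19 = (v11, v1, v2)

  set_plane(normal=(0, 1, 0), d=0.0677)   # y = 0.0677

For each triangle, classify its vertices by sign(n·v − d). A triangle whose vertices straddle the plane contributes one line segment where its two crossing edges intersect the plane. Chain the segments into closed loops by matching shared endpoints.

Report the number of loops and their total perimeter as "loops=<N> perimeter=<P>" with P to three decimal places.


Straddling triangles (10 of 20):
  (v1,v0,v3) [--+] → (0.0931805, 0.0677, 0)–(1.75801, 0.0677, 0)  len=1.6648
  (v1,v3,v2) [-+-] → (1.75801, 0.0677, 0)–(0.0931805, 0.0677, 1.50583)  len=2.2448
  (v3,v0,v4) [+-+] → (0.0931805, 0.0677, 0)–(0.0219988, 0.0677, 0)  len=0.0712
  (v3,v4,v2) [++-] → (0.0219988, 0.0677, 1.54562)–(0.0931805, 0.0677, 1.50583)  len=0.0815
  (v4,v0,v5) [+-+] → (0.0219988, 0.0677, 0)–(-0.0219988, 0.0677, 0)  len=0.0440
  (v4,v5,v2) [++-] → (-0.0219988, 0.0677, 1.54562)–(0.0219988, 0.0677, 1.54562)  len=0.0440
  (v5,v0,v6) [+-+] → (-0.0219988, 0.0677, 0)–(-0.0931805, 0.0677, 0)  len=0.0712
  (v5,v6,v2) [++-] → (-0.0931805, 0.0677, 1.50583)–(-0.0219988, 0.0677, 1.54562)  len=0.0815
  (v6,v0,v7) [+--] → (-0.0931805, 0.0677, 0)–(-1.75801, 0.0677, 0)  len=1.6648
  (v6,v7,v2) [+--] → (-1.75801, 0.0677, 0)–(-0.0931805, 0.0677, 1.50583)  len=2.2448

Chained into 1 loop(s):
  loop 1: 10 segments, perimeter = 8.2127
Total perimeter = 8.213

loops=1 perimeter=8.213


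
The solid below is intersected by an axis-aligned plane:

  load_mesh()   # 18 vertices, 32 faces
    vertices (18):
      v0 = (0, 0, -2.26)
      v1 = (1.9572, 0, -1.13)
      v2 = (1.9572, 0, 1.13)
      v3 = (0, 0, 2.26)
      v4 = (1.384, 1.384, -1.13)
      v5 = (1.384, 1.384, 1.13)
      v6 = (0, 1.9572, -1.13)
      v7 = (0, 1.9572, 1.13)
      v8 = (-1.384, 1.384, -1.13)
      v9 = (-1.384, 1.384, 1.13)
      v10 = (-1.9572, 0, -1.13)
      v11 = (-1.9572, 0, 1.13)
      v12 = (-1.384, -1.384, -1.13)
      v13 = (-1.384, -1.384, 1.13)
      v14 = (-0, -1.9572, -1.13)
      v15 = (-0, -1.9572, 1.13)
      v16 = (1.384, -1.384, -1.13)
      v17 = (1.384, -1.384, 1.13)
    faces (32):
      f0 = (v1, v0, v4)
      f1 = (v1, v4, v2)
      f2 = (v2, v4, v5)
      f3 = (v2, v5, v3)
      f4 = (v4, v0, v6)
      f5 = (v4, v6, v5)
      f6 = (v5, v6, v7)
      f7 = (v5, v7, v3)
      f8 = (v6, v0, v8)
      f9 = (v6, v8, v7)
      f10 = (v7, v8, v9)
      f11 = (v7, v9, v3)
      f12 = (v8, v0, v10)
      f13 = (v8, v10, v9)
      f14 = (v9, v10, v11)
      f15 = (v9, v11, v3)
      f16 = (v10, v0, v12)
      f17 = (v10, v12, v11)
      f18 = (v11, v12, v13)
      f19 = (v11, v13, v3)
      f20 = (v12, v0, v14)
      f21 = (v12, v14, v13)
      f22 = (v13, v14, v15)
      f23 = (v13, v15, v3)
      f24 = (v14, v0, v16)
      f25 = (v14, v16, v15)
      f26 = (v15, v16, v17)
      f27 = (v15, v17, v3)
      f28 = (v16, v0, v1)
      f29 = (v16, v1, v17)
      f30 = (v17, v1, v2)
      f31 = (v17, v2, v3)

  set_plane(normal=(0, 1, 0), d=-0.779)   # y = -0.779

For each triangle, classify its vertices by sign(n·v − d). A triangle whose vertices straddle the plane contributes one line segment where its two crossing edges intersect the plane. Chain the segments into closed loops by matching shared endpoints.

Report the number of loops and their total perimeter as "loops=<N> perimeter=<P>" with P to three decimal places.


Straddling triangles (12 of 32):
  (v10,v0,v12) [++-] → (-0.779, -0.779, -1.62397)–(-1.63457, -0.779, -1.13)  len=0.9879
  (v10,v12,v11) [+-+] → (-1.63457, -0.779, -1.13)–(-1.63457, -0.779, -0.142066)  len=0.9879
  (v11,v12,v13) [+--] → (-1.63457, -0.779, -0.142066)–(-1.63457, -0.779, 1.13)  len=1.2721
  (v11,v13,v3) [+-+] → (-1.63457, -0.779, 1.13)–(-0.779, -0.779, 1.62397)  len=0.9879
  (v12,v0,v14) [-+-] → (-0.779, -0.779, -1.62397)–(0, -0.779, -1.81024)  len=0.8010
  (v13,v15,v3) [--+] → (0, -0.779, 1.81024)–(-0.779, -0.779, 1.62397)  len=0.8010
  (v14,v0,v16) [-+-] → (0, -0.779, -1.81024)–(0.779, -0.779, -1.62397)  len=0.8010
  (v15,v17,v3) [--+] → (0.779, -0.779, 1.62397)–(0, -0.779, 1.81024)  len=0.8010
  (v16,v0,v1) [-++] → (0.779, -0.779, -1.62397)–(1.63457, -0.779, -1.13)  len=0.9879
  (v16,v1,v17) [-+-] → (1.63457, -0.779, -1.13)–(1.63457, -0.779, 0.142066)  len=1.2721
  (v17,v1,v2) [-++] → (1.63457, -0.779, 0.142066)–(1.63457, -0.779, 1.13)  len=0.9879
  (v17,v2,v3) [-++] → (1.63457, -0.779, 1.13)–(0.779, -0.779, 1.62397)  len=0.9879

Chained into 1 loop(s):
  loop 1: 12 segments, perimeter = 11.6756
Total perimeter = 11.676

loops=1 perimeter=11.676


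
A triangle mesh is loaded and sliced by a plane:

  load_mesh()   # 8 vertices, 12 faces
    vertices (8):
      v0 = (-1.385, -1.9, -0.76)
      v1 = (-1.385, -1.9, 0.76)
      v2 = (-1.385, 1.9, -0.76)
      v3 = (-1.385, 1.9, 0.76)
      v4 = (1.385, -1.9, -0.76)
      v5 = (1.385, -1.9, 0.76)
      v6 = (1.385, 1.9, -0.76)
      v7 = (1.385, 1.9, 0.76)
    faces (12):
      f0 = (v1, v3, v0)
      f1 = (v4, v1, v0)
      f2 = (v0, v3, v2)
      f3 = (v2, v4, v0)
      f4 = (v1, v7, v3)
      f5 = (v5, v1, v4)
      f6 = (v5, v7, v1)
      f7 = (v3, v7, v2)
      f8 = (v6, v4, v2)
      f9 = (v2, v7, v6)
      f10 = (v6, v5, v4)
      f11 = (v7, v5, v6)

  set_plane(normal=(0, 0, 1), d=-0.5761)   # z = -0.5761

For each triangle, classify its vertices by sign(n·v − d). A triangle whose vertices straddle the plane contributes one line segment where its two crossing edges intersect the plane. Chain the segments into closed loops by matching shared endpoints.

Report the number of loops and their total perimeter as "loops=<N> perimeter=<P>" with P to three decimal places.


loops=1 perimeter=13.140

Straddling triangles (8 of 12):
  (v1,v3,v0) [++-] → (-1.385, -1.44025, -0.5761)–(-1.385, -1.9, -0.5761)  len=0.4597
  (v4,v1,v0) [-+-] → (1.04987, -1.9, -0.5761)–(-1.385, -1.9, -0.5761)  len=2.4349
  (v0,v3,v2) [-+-] → (-1.385, -1.44025, -0.5761)–(-1.385, 1.9, -0.5761)  len=3.3402
  (v5,v1,v4) [++-] → (1.04987, -1.9, -0.5761)–(1.385, -1.9, -0.5761)  len=0.3351
  (v3,v7,v2) [++-] → (-1.04987, 1.9, -0.5761)–(-1.385, 1.9, -0.5761)  len=0.3351
  (v2,v7,v6) [-+-] → (-1.04987, 1.9, -0.5761)–(1.385, 1.9, -0.5761)  len=2.4349
  (v6,v5,v4) [-+-] → (1.385, 1.44025, -0.5761)–(1.385, -1.9, -0.5761)  len=3.3402
  (v7,v5,v6) [++-] → (1.385, 1.44025, -0.5761)–(1.385, 1.9, -0.5761)  len=0.4597

Chained into 1 loop(s):
  loop 1: 8 segments, perimeter = 13.1400
Total perimeter = 13.140


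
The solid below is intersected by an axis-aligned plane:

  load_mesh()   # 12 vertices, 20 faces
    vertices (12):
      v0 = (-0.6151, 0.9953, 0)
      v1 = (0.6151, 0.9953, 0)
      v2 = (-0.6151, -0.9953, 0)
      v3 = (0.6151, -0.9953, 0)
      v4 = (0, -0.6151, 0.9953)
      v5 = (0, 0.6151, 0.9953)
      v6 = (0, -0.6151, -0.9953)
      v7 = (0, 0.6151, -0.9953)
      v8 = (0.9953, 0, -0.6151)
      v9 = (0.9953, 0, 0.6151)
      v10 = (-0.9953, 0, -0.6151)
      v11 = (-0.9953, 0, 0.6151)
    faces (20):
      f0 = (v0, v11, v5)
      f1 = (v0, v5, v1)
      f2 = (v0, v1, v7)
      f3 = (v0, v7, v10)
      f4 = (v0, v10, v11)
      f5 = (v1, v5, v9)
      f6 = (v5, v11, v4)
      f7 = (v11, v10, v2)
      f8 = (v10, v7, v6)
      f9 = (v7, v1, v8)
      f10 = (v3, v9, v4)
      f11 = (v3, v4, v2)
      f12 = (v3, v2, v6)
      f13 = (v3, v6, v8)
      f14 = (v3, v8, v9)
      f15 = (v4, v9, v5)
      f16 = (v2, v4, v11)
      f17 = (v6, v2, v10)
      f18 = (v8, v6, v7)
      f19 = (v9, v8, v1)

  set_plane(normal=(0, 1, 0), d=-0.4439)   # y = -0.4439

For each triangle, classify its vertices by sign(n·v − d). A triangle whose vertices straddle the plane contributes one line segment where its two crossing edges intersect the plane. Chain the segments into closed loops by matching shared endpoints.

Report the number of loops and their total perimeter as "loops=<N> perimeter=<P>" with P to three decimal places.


Straddling triangles (10 of 20):
  (v5,v11,v4) [++-] → (-0.277021, -0.4439, 0.889479)–(0, -0.4439, 0.9953)  len=0.2965
  (v11,v10,v2) [++-] → (-0.825732, -0.4439, -0.340768)–(-0.825732, -0.4439, 0.340768)  len=0.6815
  (v10,v7,v6) [++-] → (0, -0.4439, -0.9953)–(-0.277021, -0.4439, -0.889479)  len=0.2965
  (v3,v9,v4) [-+-] → (0.825732, -0.4439, 0.340768)–(0.277021, -0.4439, 0.889479)  len=0.7760
  (v3,v6,v8) [--+] → (0.277021, -0.4439, -0.889479)–(0.825732, -0.4439, -0.340768)  len=0.7760
  (v3,v8,v9) [-++] → (0.825732, -0.4439, -0.340768)–(0.825732, -0.4439, 0.340768)  len=0.6815
  (v4,v9,v5) [-++] → (0.277021, -0.4439, 0.889479)–(0, -0.4439, 0.9953)  len=0.2965
  (v2,v4,v11) [--+] → (-0.277021, -0.4439, 0.889479)–(-0.825732, -0.4439, 0.340768)  len=0.7760
  (v6,v2,v10) [--+] → (-0.825732, -0.4439, -0.340768)–(-0.277021, -0.4439, -0.889479)  len=0.7760
  (v8,v6,v7) [+-+] → (0.277021, -0.4439, -0.889479)–(0, -0.4439, -0.9953)  len=0.2965

Chained into 1 loop(s):
  loop 1: 10 segments, perimeter = 5.6532
Total perimeter = 5.653

loops=1 perimeter=5.653
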